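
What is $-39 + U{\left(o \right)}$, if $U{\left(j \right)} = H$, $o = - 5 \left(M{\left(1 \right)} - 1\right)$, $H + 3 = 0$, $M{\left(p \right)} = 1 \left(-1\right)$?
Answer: $-42$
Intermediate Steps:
$M{\left(p \right)} = -1$
$H = -3$ ($H = -3 + 0 = -3$)
$o = 10$ ($o = - 5 \left(-1 - 1\right) = \left(-5\right) \left(-2\right) = 10$)
$U{\left(j \right)} = -3$
$-39 + U{\left(o \right)} = -39 - 3 = -42$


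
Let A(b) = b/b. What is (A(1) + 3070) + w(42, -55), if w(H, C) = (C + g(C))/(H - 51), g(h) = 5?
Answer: 27689/9 ≈ 3076.6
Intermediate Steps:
A(b) = 1
w(H, C) = (5 + C)/(-51 + H) (w(H, C) = (C + 5)/(H - 51) = (5 + C)/(-51 + H))
(A(1) + 3070) + w(42, -55) = (1 + 3070) + (5 - 55)/(-51 + 42) = 3071 - 50/(-9) = 3071 - 1/9*(-50) = 3071 + 50/9 = 27689/9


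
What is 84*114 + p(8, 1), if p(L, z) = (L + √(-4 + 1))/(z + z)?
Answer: 9580 + I*√3/2 ≈ 9580.0 + 0.86602*I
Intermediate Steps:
p(L, z) = (L + I*√3)/(2*z) (p(L, z) = (L + √(-3))/((2*z)) = (L + I*√3)*(1/(2*z)) = (L + I*√3)/(2*z))
84*114 + p(8, 1) = 84*114 + (½)*(8 + I*√3)/1 = 9576 + (½)*1*(8 + I*√3) = 9576 + (4 + I*√3/2) = 9580 + I*√3/2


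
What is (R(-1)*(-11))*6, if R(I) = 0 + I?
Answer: 66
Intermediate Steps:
R(I) = I
(R(-1)*(-11))*6 = -1*(-11)*6 = 11*6 = 66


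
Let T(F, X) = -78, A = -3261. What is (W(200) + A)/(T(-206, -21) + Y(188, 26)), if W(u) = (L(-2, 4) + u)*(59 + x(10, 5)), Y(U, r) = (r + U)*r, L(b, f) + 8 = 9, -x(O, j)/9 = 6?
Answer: -1128/2743 ≈ -0.41123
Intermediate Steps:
x(O, j) = -54 (x(O, j) = -9*6 = -54)
L(b, f) = 1 (L(b, f) = -8 + 9 = 1)
Y(U, r) = r*(U + r) (Y(U, r) = (U + r)*r = r*(U + r))
W(u) = 5 + 5*u (W(u) = (1 + u)*(59 - 54) = (1 + u)*5 = 5 + 5*u)
(W(200) + A)/(T(-206, -21) + Y(188, 26)) = ((5 + 5*200) - 3261)/(-78 + 26*(188 + 26)) = ((5 + 1000) - 3261)/(-78 + 26*214) = (1005 - 3261)/(-78 + 5564) = -2256/5486 = -2256*1/5486 = -1128/2743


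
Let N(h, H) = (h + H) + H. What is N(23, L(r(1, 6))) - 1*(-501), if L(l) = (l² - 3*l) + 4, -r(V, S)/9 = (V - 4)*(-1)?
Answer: 2152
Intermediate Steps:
r(V, S) = -36 + 9*V (r(V, S) = -9*(V - 4)*(-1) = -9*(-4 + V)*(-1) = -9*(4 - V) = -36 + 9*V)
L(l) = 4 + l² - 3*l
N(h, H) = h + 2*H (N(h, H) = (H + h) + H = h + 2*H)
N(23, L(r(1, 6))) - 1*(-501) = (23 + 2*(4 + (-36 + 9*1)² - 3*(-36 + 9*1))) - 1*(-501) = (23 + 2*(4 + (-36 + 9)² - 3*(-36 + 9))) + 501 = (23 + 2*(4 + (-27)² - 3*(-27))) + 501 = (23 + 2*(4 + 729 + 81)) + 501 = (23 + 2*814) + 501 = (23 + 1628) + 501 = 1651 + 501 = 2152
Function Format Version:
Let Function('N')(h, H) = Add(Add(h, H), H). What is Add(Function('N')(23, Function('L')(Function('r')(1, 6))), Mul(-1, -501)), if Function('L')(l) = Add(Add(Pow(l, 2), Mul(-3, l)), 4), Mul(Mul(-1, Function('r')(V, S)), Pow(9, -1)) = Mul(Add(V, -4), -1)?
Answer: 2152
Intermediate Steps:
Function('r')(V, S) = Add(-36, Mul(9, V)) (Function('r')(V, S) = Mul(-9, Mul(Add(V, -4), -1)) = Mul(-9, Mul(Add(-4, V), -1)) = Mul(-9, Add(4, Mul(-1, V))) = Add(-36, Mul(9, V)))
Function('L')(l) = Add(4, Pow(l, 2), Mul(-3, l))
Function('N')(h, H) = Add(h, Mul(2, H)) (Function('N')(h, H) = Add(Add(H, h), H) = Add(h, Mul(2, H)))
Add(Function('N')(23, Function('L')(Function('r')(1, 6))), Mul(-1, -501)) = Add(Add(23, Mul(2, Add(4, Pow(Add(-36, Mul(9, 1)), 2), Mul(-3, Add(-36, Mul(9, 1)))))), Mul(-1, -501)) = Add(Add(23, Mul(2, Add(4, Pow(Add(-36, 9), 2), Mul(-3, Add(-36, 9))))), 501) = Add(Add(23, Mul(2, Add(4, Pow(-27, 2), Mul(-3, -27)))), 501) = Add(Add(23, Mul(2, Add(4, 729, 81))), 501) = Add(Add(23, Mul(2, 814)), 501) = Add(Add(23, 1628), 501) = Add(1651, 501) = 2152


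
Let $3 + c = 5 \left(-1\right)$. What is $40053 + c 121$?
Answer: $39085$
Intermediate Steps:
$c = -8$ ($c = -3 + 5 \left(-1\right) = -3 - 5 = -8$)
$40053 + c 121 = 40053 - 968 = 39085$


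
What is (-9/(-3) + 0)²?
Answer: 9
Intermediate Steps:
(-9/(-3) + 0)² = (-9*(-⅓) + 0)² = (3 + 0)² = 3² = 9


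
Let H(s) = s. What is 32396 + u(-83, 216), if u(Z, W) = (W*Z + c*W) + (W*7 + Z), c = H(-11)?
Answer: 13521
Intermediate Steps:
c = -11
u(Z, W) = Z - 4*W + W*Z (u(Z, W) = (W*Z - 11*W) + (W*7 + Z) = (-11*W + W*Z) + (7*W + Z) = (-11*W + W*Z) + (Z + 7*W) = Z - 4*W + W*Z)
32396 + u(-83, 216) = 32396 + (-83 - 4*216 + 216*(-83)) = 32396 + (-83 - 864 - 17928) = 32396 - 18875 = 13521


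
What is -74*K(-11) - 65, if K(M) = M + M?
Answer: 1563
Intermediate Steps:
K(M) = 2*M
-74*K(-11) - 65 = -148*(-11) - 65 = -74*(-22) - 65 = 1628 - 65 = 1563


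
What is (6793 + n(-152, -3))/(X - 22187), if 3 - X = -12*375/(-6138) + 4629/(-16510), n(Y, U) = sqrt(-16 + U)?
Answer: -38243978630/124896472451 - 5629910*I*sqrt(19)/124896472451 ≈ -0.30621 - 0.00019648*I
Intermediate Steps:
X = 14340719/5629910 (X = 3 - (-12*375/(-6138) + 4629/(-16510)) = 3 - (-4500*(-1/6138) + 4629*(-1/16510)) = 3 - (250/341 - 4629/16510) = 3 - 1*2549011/5629910 = 3 - 2549011/5629910 = 14340719/5629910 ≈ 2.5472)
(6793 + n(-152, -3))/(X - 22187) = (6793 + sqrt(-16 - 3))/(14340719/5629910 - 22187) = (6793 + sqrt(-19))/(-124896472451/5629910) = (6793 + I*sqrt(19))*(-5629910/124896472451) = -38243978630/124896472451 - 5629910*I*sqrt(19)/124896472451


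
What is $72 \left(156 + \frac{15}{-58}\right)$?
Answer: $\frac{325188}{29} \approx 11213.0$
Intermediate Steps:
$72 \left(156 + \frac{15}{-58}\right) = 72 \left(156 + 15 \left(- \frac{1}{58}\right)\right) = 72 \left(156 - \frac{15}{58}\right) = 72 \cdot \frac{9033}{58} = \frac{325188}{29}$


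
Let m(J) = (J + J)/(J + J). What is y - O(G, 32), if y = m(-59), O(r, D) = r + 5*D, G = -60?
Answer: -99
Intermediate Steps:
m(J) = 1 (m(J) = (2*J)/((2*J)) = (2*J)*(1/(2*J)) = 1)
y = 1
y - O(G, 32) = 1 - (-60 + 5*32) = 1 - (-60 + 160) = 1 - 1*100 = 1 - 100 = -99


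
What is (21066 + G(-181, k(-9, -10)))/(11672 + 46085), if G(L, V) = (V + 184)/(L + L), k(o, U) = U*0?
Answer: 17098/46879 ≈ 0.36473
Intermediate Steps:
k(o, U) = 0
G(L, V) = (184 + V)/(2*L) (G(L, V) = (184 + V)/((2*L)) = (184 + V)*(1/(2*L)) = (184 + V)/(2*L))
(21066 + G(-181, k(-9, -10)))/(11672 + 46085) = (21066 + (½)*(184 + 0)/(-181))/(11672 + 46085) = (21066 + (½)*(-1/181)*184)/57757 = (21066 - 92/181)*(1/57757) = (3812854/181)*(1/57757) = 17098/46879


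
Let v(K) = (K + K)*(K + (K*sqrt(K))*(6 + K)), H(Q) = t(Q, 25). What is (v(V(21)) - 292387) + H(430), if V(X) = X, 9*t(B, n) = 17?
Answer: -2623528/9 + 23814*sqrt(21) ≈ -1.8237e+5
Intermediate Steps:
t(B, n) = 17/9 (t(B, n) = (1/9)*17 = 17/9)
H(Q) = 17/9
v(K) = 2*K*(K + K**(3/2)*(6 + K)) (v(K) = (2*K)*(K + K**(3/2)*(6 + K)) = 2*K*(K + K**(3/2)*(6 + K)))
(v(V(21)) - 292387) + H(430) = ((2*21**2 + 2*21**(7/2) + 12*21**(5/2)) - 292387) + 17/9 = ((2*441 + 2*(9261*sqrt(21)) + 12*(441*sqrt(21))) - 292387) + 17/9 = ((882 + 18522*sqrt(21) + 5292*sqrt(21)) - 292387) + 17/9 = ((882 + 23814*sqrt(21)) - 292387) + 17/9 = (-291505 + 23814*sqrt(21)) + 17/9 = -2623528/9 + 23814*sqrt(21)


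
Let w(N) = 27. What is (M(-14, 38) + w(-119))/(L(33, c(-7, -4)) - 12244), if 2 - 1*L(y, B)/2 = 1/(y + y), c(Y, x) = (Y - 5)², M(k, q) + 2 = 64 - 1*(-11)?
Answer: -3300/403921 ≈ -0.0081699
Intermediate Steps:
M(k, q) = 73 (M(k, q) = -2 + (64 - 1*(-11)) = -2 + (64 + 11) = -2 + 75 = 73)
c(Y, x) = (-5 + Y)²
L(y, B) = 4 - 1/y (L(y, B) = 4 - 2/(y + y) = 4 - 2*1/(2*y) = 4 - 1/y)
(M(-14, 38) + w(-119))/(L(33, c(-7, -4)) - 12244) = (73 + 27)/((4 - 1/33) - 12244) = 100/((4 - 1*1/33) - 12244) = 100/((4 - 1/33) - 12244) = 100/(131/33 - 12244) = 100/(-403921/33) = 100*(-33/403921) = -3300/403921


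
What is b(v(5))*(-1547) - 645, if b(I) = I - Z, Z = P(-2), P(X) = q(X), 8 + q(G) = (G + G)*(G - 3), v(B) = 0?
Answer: 17919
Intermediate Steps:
q(G) = -8 + 2*G*(-3 + G) (q(G) = -8 + (G + G)*(G - 3) = -8 + (2*G)*(-3 + G) = -8 + 2*G*(-3 + G))
P(X) = -8 - 6*X + 2*X**2
Z = 12 (Z = -8 - 6*(-2) + 2*(-2)**2 = -8 + 12 + 2*4 = -8 + 12 + 8 = 12)
b(I) = -12 + I (b(I) = I - 1*12 = I - 12 = -12 + I)
b(v(5))*(-1547) - 645 = (-12 + 0)*(-1547) - 645 = -12*(-1547) - 645 = 18564 - 645 = 17919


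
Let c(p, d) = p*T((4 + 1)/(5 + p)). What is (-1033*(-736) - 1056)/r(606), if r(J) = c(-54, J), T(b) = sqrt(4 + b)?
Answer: -2657312*sqrt(191)/5157 ≈ -7121.3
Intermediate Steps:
c(p, d) = p*sqrt(4 + 5/(5 + p)) (c(p, d) = p*sqrt(4 + (4 + 1)/(5 + p)) = p*sqrt(4 + 5/(5 + p)))
r(J) = -54*sqrt(191)/7 (r(J) = -54*sqrt(191)*sqrt(-1/(5 - 54)) = -54*sqrt(191)*sqrt(-1/(-49)) = -54*sqrt(191)/7)
(-1033*(-736) - 1056)/r(606) = (-1033*(-736) - 1056)/((-54*sqrt(191)/7)) = (760288 - 1056)*(-7*sqrt(191)/10314) = 759232*(-7*sqrt(191)/10314) = -2657312*sqrt(191)/5157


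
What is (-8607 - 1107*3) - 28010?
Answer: -39938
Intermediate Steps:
(-8607 - 1107*3) - 28010 = (-8607 - 3321) - 28010 = -11928 - 28010 = -39938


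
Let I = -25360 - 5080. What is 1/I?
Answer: -1/30440 ≈ -3.2852e-5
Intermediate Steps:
I = -30440
1/I = 1/(-30440) = -1/30440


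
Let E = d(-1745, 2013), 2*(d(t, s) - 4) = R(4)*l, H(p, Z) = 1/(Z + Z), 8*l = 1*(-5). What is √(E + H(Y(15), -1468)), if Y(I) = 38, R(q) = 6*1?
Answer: √1144673/734 ≈ 1.4576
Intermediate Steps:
R(q) = 6
l = -5/8 (l = (1*(-5))/8 = (⅛)*(-5) = -5/8 ≈ -0.62500)
H(p, Z) = 1/(2*Z)
d(t, s) = 17/8 (d(t, s) = 4 + (6*(-5/8))/2 = 4 + (½)*(-15/4) = 4 - 15/8 = 17/8)
E = 17/8 ≈ 2.1250
√(E + H(Y(15), -1468)) = √(17/8 + (½)/(-1468)) = √(17/8 + (½)*(-1/1468)) = √(17/8 - 1/2936) = √(3119/1468) = √1144673/734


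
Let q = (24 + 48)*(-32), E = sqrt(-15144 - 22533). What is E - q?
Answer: 2304 + I*sqrt(37677) ≈ 2304.0 + 194.11*I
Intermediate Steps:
E = I*sqrt(37677) (E = sqrt(-37677) = I*sqrt(37677) ≈ 194.11*I)
q = -2304 (q = 72*(-32) = -2304)
E - q = I*sqrt(37677) - 1*(-2304) = I*sqrt(37677) + 2304 = 2304 + I*sqrt(37677)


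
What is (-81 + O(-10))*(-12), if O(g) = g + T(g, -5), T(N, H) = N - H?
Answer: 1152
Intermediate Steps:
O(g) = 5 + 2*g (O(g) = g + (g - 1*(-5)) = g + (g + 5) = g + (5 + g) = 5 + 2*g)
(-81 + O(-10))*(-12) = (-81 + (5 + 2*(-10)))*(-12) = (-81 + (5 - 20))*(-12) = (-81 - 15)*(-12) = -96*(-12) = 1152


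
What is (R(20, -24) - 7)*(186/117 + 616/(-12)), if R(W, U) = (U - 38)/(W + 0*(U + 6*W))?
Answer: 19594/39 ≈ 502.41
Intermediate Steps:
R(W, U) = (-38 + U)/W (R(W, U) = (-38 + U)/(W + 0) = (-38 + U)/W)
(R(20, -24) - 7)*(186/117 + 616/(-12)) = ((-38 - 24)/20 - 7)*(186/117 + 616/(-12)) = ((1/20)*(-62) - 7)*(186*(1/117) + 616*(-1/12)) = (-31/10 - 7)*(62/39 - 154/3) = -101/10*(-1940/39) = 19594/39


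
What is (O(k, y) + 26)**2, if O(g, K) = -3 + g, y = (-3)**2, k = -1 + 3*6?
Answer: 1600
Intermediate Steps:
k = 17 (k = -1 + 18 = 17)
y = 9
(O(k, y) + 26)**2 = ((-3 + 17) + 26)**2 = (14 + 26)**2 = 40**2 = 1600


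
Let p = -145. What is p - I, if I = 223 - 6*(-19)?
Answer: -482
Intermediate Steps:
I = 337 (I = 223 + 114 = 337)
p - I = -145 - 1*337 = -145 - 337 = -482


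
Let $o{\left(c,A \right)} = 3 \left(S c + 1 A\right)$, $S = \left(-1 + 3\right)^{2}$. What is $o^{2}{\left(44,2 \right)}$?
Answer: $285156$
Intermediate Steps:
$S = 4$ ($S = 2^{2} = 4$)
$o{\left(c,A \right)} = 3 A + 12 c$ ($o{\left(c,A \right)} = 3 \left(4 c + 1 A\right) = 3 \left(4 c + A\right) = 3 \left(A + 4 c\right) = 3 A + 12 c$)
$o^{2}{\left(44,2 \right)} = \left(3 \cdot 2 + 12 \cdot 44\right)^{2} = \left(6 + 528\right)^{2} = 534^{2} = 285156$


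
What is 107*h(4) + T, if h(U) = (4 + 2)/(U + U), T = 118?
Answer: 793/4 ≈ 198.25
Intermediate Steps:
h(U) = 3/U (h(U) = 6/((2*U)) = 6*(1/(2*U)) = 3/U)
107*h(4) + T = 107*(3/4) + 118 = 107*(3*(¼)) + 118 = 107*(¾) + 118 = 321/4 + 118 = 793/4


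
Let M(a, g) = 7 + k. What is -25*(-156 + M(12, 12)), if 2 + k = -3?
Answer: 3850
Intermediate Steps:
k = -5 (k = -2 - 3 = -5)
M(a, g) = 2 (M(a, g) = 7 - 5 = 2)
-25*(-156 + M(12, 12)) = -25*(-156 + 2) = -25*(-154) = 3850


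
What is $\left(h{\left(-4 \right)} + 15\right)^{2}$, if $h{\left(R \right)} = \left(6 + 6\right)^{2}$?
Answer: $25281$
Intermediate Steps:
$h{\left(R \right)} = 144$ ($h{\left(R \right)} = 12^{2} = 144$)
$\left(h{\left(-4 \right)} + 15\right)^{2} = \left(144 + 15\right)^{2} = 159^{2} = 25281$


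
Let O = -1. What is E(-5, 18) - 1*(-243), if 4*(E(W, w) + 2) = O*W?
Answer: 969/4 ≈ 242.25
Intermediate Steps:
E(W, w) = -2 - W/4 (E(W, w) = -2 + (-W)/4 = -2 - W/4)
E(-5, 18) - 1*(-243) = (-2 - ¼*(-5)) - 1*(-243) = (-2 + 5/4) + 243 = -¾ + 243 = 969/4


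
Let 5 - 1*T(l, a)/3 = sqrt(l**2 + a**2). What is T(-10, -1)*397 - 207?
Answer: 5748 - 1191*sqrt(101) ≈ -6221.4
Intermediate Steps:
T(l, a) = 15 - 3*sqrt(a**2 + l**2) (T(l, a) = 15 - 3*sqrt(l**2 + a**2) = 15 - 3*sqrt(a**2 + l**2))
T(-10, -1)*397 - 207 = (15 - 3*sqrt((-1)**2 + (-10)**2))*397 - 207 = (15 - 3*sqrt(1 + 100))*397 - 207 = (15 - 3*sqrt(101))*397 - 207 = (5955 - 1191*sqrt(101)) - 207 = 5748 - 1191*sqrt(101)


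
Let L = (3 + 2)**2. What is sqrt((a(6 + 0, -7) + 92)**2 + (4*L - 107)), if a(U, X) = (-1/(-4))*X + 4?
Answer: sqrt(142017)/4 ≈ 94.213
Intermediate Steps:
L = 25 (L = 5**2 = 25)
a(U, X) = 4 + X/4 (a(U, X) = (-1*(-1/4))*X + 4 = X/4 + 4 = 4 + X/4)
sqrt((a(6 + 0, -7) + 92)**2 + (4*L - 107)) = sqrt(((4 + (1/4)*(-7)) + 92)**2 + (4*25 - 107)) = sqrt(((4 - 7/4) + 92)**2 + (100 - 107)) = sqrt((9/4 + 92)**2 - 7) = sqrt((377/4)**2 - 7) = sqrt(142129/16 - 7) = sqrt(142017/16) = sqrt(142017)/4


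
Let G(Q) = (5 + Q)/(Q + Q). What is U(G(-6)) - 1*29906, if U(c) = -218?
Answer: -30124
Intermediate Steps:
G(Q) = (5 + Q)/(2*Q) (G(Q) = (5 + Q)/((2*Q)) = (5 + Q)*(1/(2*Q)) = (5 + Q)/(2*Q))
U(G(-6)) - 1*29906 = -218 - 1*29906 = -218 - 29906 = -30124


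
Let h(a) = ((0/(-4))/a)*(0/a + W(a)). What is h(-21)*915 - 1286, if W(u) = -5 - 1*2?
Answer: -1286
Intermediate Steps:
W(u) = -7 (W(u) = -5 - 2 = -7)
h(a) = 0 (h(a) = ((0/(-4))/a)*(0/a - 7) = ((0*(-¼))/a)*(0 - 7) = (0/a)*(-7) = 0*(-7) = 0)
h(-21)*915 - 1286 = 0*915 - 1286 = 0 - 1286 = -1286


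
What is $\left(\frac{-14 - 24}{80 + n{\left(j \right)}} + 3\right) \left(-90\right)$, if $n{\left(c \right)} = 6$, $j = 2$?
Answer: $- \frac{9900}{43} \approx -230.23$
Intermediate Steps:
$\left(\frac{-14 - 24}{80 + n{\left(j \right)}} + 3\right) \left(-90\right) = \left(\frac{-14 - 24}{80 + 6} + 3\right) \left(-90\right) = \left(- \frac{38}{86} + 3\right) \left(-90\right) = \left(\left(-38\right) \frac{1}{86} + 3\right) \left(-90\right) = \left(- \frac{19}{43} + 3\right) \left(-90\right) = \frac{110}{43} \left(-90\right) = - \frac{9900}{43}$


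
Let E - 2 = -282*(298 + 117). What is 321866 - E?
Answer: 438894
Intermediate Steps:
E = -117028 (E = 2 - 282*(298 + 117) = 2 - 282*415 = 2 - 117030 = -117028)
321866 - E = 321866 - 1*(-117028) = 321866 + 117028 = 438894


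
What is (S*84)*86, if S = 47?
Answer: 339528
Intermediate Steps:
(S*84)*86 = (47*84)*86 = 3948*86 = 339528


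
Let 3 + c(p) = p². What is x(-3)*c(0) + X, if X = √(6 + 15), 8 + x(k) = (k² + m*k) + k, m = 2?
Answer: 24 + √21 ≈ 28.583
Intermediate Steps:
x(k) = -8 + k² + 3*k (x(k) = -8 + ((k² + 2*k) + k) = -8 + (k² + 3*k) = -8 + k² + 3*k)
c(p) = -3 + p²
X = √21 ≈ 4.5826
x(-3)*c(0) + X = (-8 + (-3)² + 3*(-3))*(-3 + 0²) + √21 = (-8 + 9 - 9)*(-3 + 0) + √21 = -8*(-3) + √21 = 24 + √21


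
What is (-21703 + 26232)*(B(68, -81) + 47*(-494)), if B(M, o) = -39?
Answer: -105330953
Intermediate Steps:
(-21703 + 26232)*(B(68, -81) + 47*(-494)) = (-21703 + 26232)*(-39 + 47*(-494)) = 4529*(-39 - 23218) = 4529*(-23257) = -105330953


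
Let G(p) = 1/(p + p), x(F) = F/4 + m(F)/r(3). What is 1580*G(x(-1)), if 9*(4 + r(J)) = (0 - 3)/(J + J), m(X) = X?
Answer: -230680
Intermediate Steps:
r(J) = -4 - 1/(6*J) (r(J) = -4 + ((0 - 3)/(J + J))/9 = -4 + (-3*1/(2*J))/9 = -4 + (-3/(2*J))/9 = -4 - 1/(6*J))
x(F) = F/292 (x(F) = F/4 + F/(-4 - 1/6/3) = F*(1/4) + F/(-4 - 1/6*1/3) = F/4 + F/(-4 - 1/18) = F/4 + F/(-73/18) = F/4 + F*(-18/73) = F/4 - 18*F/73 = F/292)
G(p) = 1/(2*p)
1580*G(x(-1)) = 1580*(1/(2*(((1/292)*(-1))))) = 1580*(1/(2*(-1/292))) = 1580*((1/2)*(-292)) = 1580*(-146) = -230680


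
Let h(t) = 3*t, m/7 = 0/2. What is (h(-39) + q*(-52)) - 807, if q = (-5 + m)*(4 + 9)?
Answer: 2456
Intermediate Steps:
m = 0 (m = 7*(0/2) = 7*(0*(½)) = 7*0 = 0)
q = -65 (q = (-5 + 0)*(4 + 9) = -5*13 = -65)
(h(-39) + q*(-52)) - 807 = (3*(-39) - 65*(-52)) - 807 = (-117 + 3380) - 807 = 3263 - 807 = 2456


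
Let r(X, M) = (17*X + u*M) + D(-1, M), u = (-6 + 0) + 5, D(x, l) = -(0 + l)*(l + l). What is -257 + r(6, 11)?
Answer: -408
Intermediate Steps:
D(x, l) = -2*l**2 (D(x, l) = -l*2*l = -2*l**2)
u = -1 (u = -6 + 5 = -1)
r(X, M) = -M - 2*M**2 + 17*X (r(X, M) = (17*X - M) - 2*M**2 = (-M + 17*X) - 2*M**2 = -M - 2*M**2 + 17*X)
-257 + r(6, 11) = -257 + (-1*11 - 2*11**2 + 17*6) = -257 + (-11 - 2*121 + 102) = -257 + (-11 - 242 + 102) = -257 - 151 = -408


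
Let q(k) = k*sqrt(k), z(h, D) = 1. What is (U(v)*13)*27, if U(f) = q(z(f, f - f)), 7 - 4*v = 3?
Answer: 351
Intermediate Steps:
v = 1 (v = 7/4 - 1/4*3 = 7/4 - 3/4 = 1)
q(k) = k**(3/2)
U(f) = 1 (U(f) = 1**(3/2) = 1)
(U(v)*13)*27 = (1*13)*27 = 13*27 = 351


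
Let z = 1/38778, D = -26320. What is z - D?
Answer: 1020636961/38778 ≈ 26320.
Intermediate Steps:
z = 1/38778 ≈ 2.5788e-5
z - D = 1/38778 - 1*(-26320) = 1/38778 + 26320 = 1020636961/38778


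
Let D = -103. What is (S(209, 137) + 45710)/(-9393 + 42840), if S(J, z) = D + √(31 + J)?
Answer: 45607/33447 + 4*√15/33447 ≈ 1.3640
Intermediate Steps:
S(J, z) = -103 + √(31 + J)
(S(209, 137) + 45710)/(-9393 + 42840) = ((-103 + √(31 + 209)) + 45710)/(-9393 + 42840) = ((-103 + √240) + 45710)/33447 = ((-103 + 4*√15) + 45710)*(1/33447) = (45607 + 4*√15)*(1/33447) = 45607/33447 + 4*√15/33447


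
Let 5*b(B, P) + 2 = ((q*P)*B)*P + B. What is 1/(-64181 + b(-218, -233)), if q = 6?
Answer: -5/71331137 ≈ -7.0096e-8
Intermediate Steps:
b(B, P) = -2/5 + B/5 + 6*B*P**2/5 (b(B, P) = -2/5 + (((6*P)*B)*P + B)/5 = -2/5 + ((6*B*P)*P + B)/5 = -2/5 + (6*B*P**2 + B)/5 = -2/5 + (B + 6*B*P**2)/5 = -2/5 + (B/5 + 6*B*P**2/5) = -2/5 + B/5 + 6*B*P**2/5)
1/(-64181 + b(-218, -233)) = 1/(-64181 + (-2/5 + (1/5)*(-218) + (6/5)*(-218)*(-233)**2)) = 1/(-64181 + (-2/5 - 218/5 + (6/5)*(-218)*54289)) = 1/(-64181 + (-2/5 - 218/5 - 71010012/5)) = 1/(-64181 - 71010232/5) = 1/(-71331137/5) = -5/71331137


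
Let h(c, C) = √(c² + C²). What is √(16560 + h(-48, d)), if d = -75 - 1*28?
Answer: √(16560 + √12913) ≈ 129.13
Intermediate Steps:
d = -103 (d = -75 - 28 = -103)
h(c, C) = √(C² + c²)
√(16560 + h(-48, d)) = √(16560 + √((-103)² + (-48)²)) = √(16560 + √(10609 + 2304)) = √(16560 + √12913)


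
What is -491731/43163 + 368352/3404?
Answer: 3556331263/36731713 ≈ 96.819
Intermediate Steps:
-491731/43163 + 368352/3404 = -491731*1/43163 + 368352*(1/3404) = -491731/43163 + 92088/851 = 3556331263/36731713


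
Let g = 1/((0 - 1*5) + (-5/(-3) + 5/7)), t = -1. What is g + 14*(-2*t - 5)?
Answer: -2331/55 ≈ -42.382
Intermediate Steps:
g = -21/55 (g = 1/((0 - 5) + (-5*(-⅓) + 5*(⅐))) = 1/(-5 + (5/3 + 5/7)) = 1/(-5 + 50/21) = 1/(-55/21) = -21/55 ≈ -0.38182)
g + 14*(-2*t - 5) = -21/55 + 14*(-2*(-1) - 5) = -21/55 + 14*(2 - 5) = -21/55 + 14*(-3) = -21/55 - 42 = -2331/55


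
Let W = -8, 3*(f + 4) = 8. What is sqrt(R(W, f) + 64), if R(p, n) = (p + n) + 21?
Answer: sqrt(681)/3 ≈ 8.6987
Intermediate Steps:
f = -4/3 (f = -4 + (1/3)*8 = -4 + 8/3 = -4/3 ≈ -1.3333)
R(p, n) = 21 + n + p (R(p, n) = (n + p) + 21 = 21 + n + p)
sqrt(R(W, f) + 64) = sqrt((21 - 4/3 - 8) + 64) = sqrt(35/3 + 64) = sqrt(227/3) = sqrt(681)/3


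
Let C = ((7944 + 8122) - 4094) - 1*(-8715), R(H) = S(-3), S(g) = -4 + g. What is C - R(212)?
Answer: 20694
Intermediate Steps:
R(H) = -7 (R(H) = -4 - 3 = -7)
C = 20687 (C = (16066 - 4094) + 8715 = 11972 + 8715 = 20687)
C - R(212) = 20687 - 1*(-7) = 20687 + 7 = 20694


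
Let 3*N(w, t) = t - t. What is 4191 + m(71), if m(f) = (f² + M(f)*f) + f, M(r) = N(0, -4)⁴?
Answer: 9303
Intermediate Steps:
N(w, t) = 0 (N(w, t) = (t - t)/3 = (⅓)*0 = 0)
M(r) = 0 (M(r) = 0⁴ = 0)
m(f) = f + f² (m(f) = (f² + 0*f) + f = (f² + 0) + f = f² + f = f + f²)
4191 + m(71) = 4191 + 71*(1 + 71) = 4191 + 71*72 = 4191 + 5112 = 9303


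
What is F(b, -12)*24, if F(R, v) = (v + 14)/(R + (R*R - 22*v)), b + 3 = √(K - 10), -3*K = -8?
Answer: 144*I/(5*√66 + 788*I) ≈ 0.18226 + 0.0093951*I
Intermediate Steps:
K = 8/3 (K = -⅓*(-8) = 8/3 ≈ 2.6667)
b = -3 + I*√66/3 (b = -3 + √(8/3 - 10) = -3 + √(-22/3) = -3 + I*√66/3 ≈ -3.0 + 2.708*I)
F(R, v) = (14 + v)/(R + R² - 22*v) (F(R, v) = (14 + v)/(R + (R² - 22*v)) = (14 + v)/(R + R² - 22*v))
F(b, -12)*24 = ((14 - 12)/((-3 + I*√66/3) + (-3 + I*√66/3)² - 22*(-12)))*24 = (2/((-3 + I*√66/3) + (-3 + I*√66/3)² + 264))*24 = (2/(261 + (-3 + I*√66/3)² + I*√66/3))*24 = 48/(261 + (-3 + I*√66/3)² + I*√66/3)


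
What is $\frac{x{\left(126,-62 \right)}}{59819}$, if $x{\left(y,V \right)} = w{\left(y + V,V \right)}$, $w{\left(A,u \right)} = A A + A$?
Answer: $\frac{4160}{59819} \approx 0.069543$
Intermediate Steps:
$w{\left(A,u \right)} = A + A^{2}$ ($w{\left(A,u \right)} = A^{2} + A = A + A^{2}$)
$x{\left(y,V \right)} = \left(V + y\right) \left(1 + V + y\right)$ ($x{\left(y,V \right)} = \left(y + V\right) \left(1 + \left(y + V\right)\right) = \left(V + y\right) \left(1 + \left(V + y\right)\right) = \left(V + y\right) \left(1 + V + y\right)$)
$\frac{x{\left(126,-62 \right)}}{59819} = \frac{\left(-62 + 126\right) \left(1 - 62 + 126\right)}{59819} = 64 \cdot 65 \cdot \frac{1}{59819} = 4160 \cdot \frac{1}{59819} = \frac{4160}{59819}$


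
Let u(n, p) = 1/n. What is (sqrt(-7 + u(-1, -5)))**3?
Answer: -16*I*sqrt(2) ≈ -22.627*I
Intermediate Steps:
(sqrt(-7 + u(-1, -5)))**3 = (sqrt(-7 + 1/(-1)))**3 = (sqrt(-7 - 1))**3 = (sqrt(-8))**3 = (2*I*sqrt(2))**3 = -16*I*sqrt(2)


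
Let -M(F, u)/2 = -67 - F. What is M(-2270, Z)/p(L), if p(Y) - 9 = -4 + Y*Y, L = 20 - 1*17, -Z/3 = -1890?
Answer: -2203/7 ≈ -314.71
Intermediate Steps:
Z = 5670 (Z = -3*(-1890) = 5670)
M(F, u) = 134 + 2*F (M(F, u) = -2*(-67 - F) = 134 + 2*F)
L = 3 (L = 20 - 17 = 3)
p(Y) = 5 + Y**2 (p(Y) = 9 + (-4 + Y*Y) = 9 + (-4 + Y**2) = 5 + Y**2)
M(-2270, Z)/p(L) = (134 + 2*(-2270))/(5 + 3**2) = (134 - 4540)/(5 + 9) = -4406/14 = -4406*1/14 = -2203/7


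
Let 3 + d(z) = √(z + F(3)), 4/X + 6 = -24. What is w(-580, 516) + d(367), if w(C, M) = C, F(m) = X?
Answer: -583 + √82545/15 ≈ -563.85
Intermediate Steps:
X = -2/15 (X = 4/(-6 - 24) = 4/(-30) = 4*(-1/30) = -2/15 ≈ -0.13333)
F(m) = -2/15
d(z) = -3 + √(-2/15 + z) (d(z) = -3 + √(z - 2/15) = -3 + √(-2/15 + z))
w(-580, 516) + d(367) = -580 + (-3 + √(-30 + 225*367)/15) = -580 + (-3 + √(-30 + 82575)/15) = -580 + (-3 + √82545/15) = -583 + √82545/15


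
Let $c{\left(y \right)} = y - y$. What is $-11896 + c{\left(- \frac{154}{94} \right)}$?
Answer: $-11896$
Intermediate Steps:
$c{\left(y \right)} = 0$
$-11896 + c{\left(- \frac{154}{94} \right)} = -11896 + 0 = -11896$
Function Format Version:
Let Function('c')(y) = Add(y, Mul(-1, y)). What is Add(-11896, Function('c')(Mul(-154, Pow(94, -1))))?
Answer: -11896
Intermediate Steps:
Function('c')(y) = 0
Add(-11896, Function('c')(Mul(-154, Pow(94, -1)))) = Add(-11896, 0) = -11896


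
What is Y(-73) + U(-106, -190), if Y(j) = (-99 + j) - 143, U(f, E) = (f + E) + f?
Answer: -717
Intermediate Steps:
U(f, E) = E + 2*f (U(f, E) = (E + f) + f = E + 2*f)
Y(j) = -242 + j
Y(-73) + U(-106, -190) = (-242 - 73) + (-190 + 2*(-106)) = -315 + (-190 - 212) = -315 - 402 = -717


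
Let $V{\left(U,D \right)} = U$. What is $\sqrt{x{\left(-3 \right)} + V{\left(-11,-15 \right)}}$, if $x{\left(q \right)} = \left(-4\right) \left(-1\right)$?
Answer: $i \sqrt{7} \approx 2.6458 i$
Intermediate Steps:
$x{\left(q \right)} = 4$
$\sqrt{x{\left(-3 \right)} + V{\left(-11,-15 \right)}} = \sqrt{4 - 11} = \sqrt{-7} = i \sqrt{7}$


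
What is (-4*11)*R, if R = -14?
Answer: 616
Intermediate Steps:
(-4*11)*R = -4*11*(-14) = -44*(-14) = 616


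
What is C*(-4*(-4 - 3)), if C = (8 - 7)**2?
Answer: 28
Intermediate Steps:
C = 1 (C = 1**2 = 1)
C*(-4*(-4 - 3)) = 1*(-4*(-4 - 3)) = 1*(-4*(-7)) = 1*28 = 28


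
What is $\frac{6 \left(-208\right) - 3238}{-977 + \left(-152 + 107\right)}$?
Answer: $\frac{2243}{511} \approx 4.3894$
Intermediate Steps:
$\frac{6 \left(-208\right) - 3238}{-977 + \left(-152 + 107\right)} = \frac{-1248 - 3238}{-977 - 45} = - \frac{4486}{-1022} = \left(-4486\right) \left(- \frac{1}{1022}\right) = \frac{2243}{511}$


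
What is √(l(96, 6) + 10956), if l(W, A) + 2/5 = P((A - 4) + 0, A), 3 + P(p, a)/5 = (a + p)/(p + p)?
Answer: √273765/5 ≈ 104.65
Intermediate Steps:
P(p, a) = -15 + 5*(a + p)/(2*p) (P(p, a) = -15 + 5*((a + p)/(p + p)) = -15 + 5*((a + p)/((2*p))) = -15 + 5*((a + p)*(1/(2*p))) = -15 + 5*((a + p)/(2*p)) = -15 + 5*(a + p)/(2*p))
l(W, A) = -⅖ + 5*(20 - 4*A)/(2*(-4 + A)) (l(W, A) = -⅖ + 5*(A - 5*((A - 4) + 0))/(2*((A - 4) + 0)) = -⅖ + 5*(A - 5*((-4 + A) + 0))/(2*((-4 + A) + 0)) = -⅖ + 5*(A - 5*(-4 + A))/(2*(-4 + A)) = -⅖ + 5*(A + (20 - 5*A))/(2*(-4 + A)) = -⅖ + 5*(20 - 4*A)/(2*(-4 + A)))
√(l(96, 6) + 10956) = √(2*(129 - 26*6)/(5*(-4 + 6)) + 10956) = √((⅖)*(129 - 156)/2 + 10956) = √((⅖)*(½)*(-27) + 10956) = √(-27/5 + 10956) = √(54753/5) = √273765/5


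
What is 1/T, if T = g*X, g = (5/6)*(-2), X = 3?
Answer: -1/5 ≈ -0.20000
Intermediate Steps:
g = -5/3 (g = (5*(1/6))*(-2) = (5/6)*(-2) = -5/3 ≈ -1.6667)
T = -5 (T = -5/3*3 = -5)
1/T = 1/(-5) = -1/5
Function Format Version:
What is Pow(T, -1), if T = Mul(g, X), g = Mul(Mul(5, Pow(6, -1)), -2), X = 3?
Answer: Rational(-1, 5) ≈ -0.20000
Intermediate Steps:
g = Rational(-5, 3) (g = Mul(Mul(5, Rational(1, 6)), -2) = Mul(Rational(5, 6), -2) = Rational(-5, 3) ≈ -1.6667)
T = -5 (T = Mul(Rational(-5, 3), 3) = -5)
Pow(T, -1) = Pow(-5, -1) = Rational(-1, 5)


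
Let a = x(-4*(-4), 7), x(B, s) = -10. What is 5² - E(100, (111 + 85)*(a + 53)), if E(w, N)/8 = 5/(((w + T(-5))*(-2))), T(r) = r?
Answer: 479/19 ≈ 25.211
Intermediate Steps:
a = -10
E(w, N) = 40/(10 - 2*w) (E(w, N) = 8*(5/(((w - 5)*(-2)))) = 8*(5/(((-5 + w)*(-2)))) = 8*(5/(10 - 2*w)) = 40/(10 - 2*w))
5² - E(100, (111 + 85)*(a + 53)) = 5² - (-20)/(-5 + 100) = 25 - (-20)/95 = 25 - 1*(-4/19) = 25 + 4/19 = 479/19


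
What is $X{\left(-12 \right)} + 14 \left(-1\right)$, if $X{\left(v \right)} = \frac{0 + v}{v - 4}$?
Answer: $- \frac{53}{4} \approx -13.25$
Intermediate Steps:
$X{\left(v \right)} = \frac{v}{-4 + v}$
$X{\left(-12 \right)} + 14 \left(-1\right) = - \frac{12}{-4 - 12} + 14 \left(-1\right) = - \frac{12}{-16} - 14 = \left(-12\right) \left(- \frac{1}{16}\right) - 14 = \frac{3}{4} - 14 = - \frac{53}{4}$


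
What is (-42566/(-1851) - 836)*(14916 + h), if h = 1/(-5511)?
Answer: -123703436605250/10200861 ≈ -1.2127e+7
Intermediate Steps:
h = -1/5511 ≈ -0.00018146
(-42566/(-1851) - 836)*(14916 + h) = (-42566/(-1851) - 836)*(14916 - 1/5511) = (-42566*(-1/1851) - 836)*(82202075/5511) = (42566/1851 - 836)*(82202075/5511) = -1504870/1851*82202075/5511 = -123703436605250/10200861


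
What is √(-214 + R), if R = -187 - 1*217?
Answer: I*√618 ≈ 24.86*I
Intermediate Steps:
R = -404 (R = -187 - 217 = -404)
√(-214 + R) = √(-214 - 404) = √(-618) = I*√618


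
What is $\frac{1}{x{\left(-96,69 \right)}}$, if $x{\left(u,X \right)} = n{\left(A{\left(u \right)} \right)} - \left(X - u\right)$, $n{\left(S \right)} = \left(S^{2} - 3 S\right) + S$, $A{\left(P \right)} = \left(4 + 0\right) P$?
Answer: $\frac{1}{148059} \approx 6.7541 \cdot 10^{-6}$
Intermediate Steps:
$A{\left(P \right)} = 4 P$
$n{\left(S \right)} = S^{2} - 2 S$
$x{\left(u,X \right)} = u - X + 4 u \left(-2 + 4 u\right)$ ($x{\left(u,X \right)} = 4 u \left(-2 + 4 u\right) - \left(X - u\right) = u - X + 4 u \left(-2 + 4 u\right)$)
$\frac{1}{x{\left(-96,69 \right)}} = \frac{1}{\left(-1\right) 69 - -672 + 16 \left(-96\right)^{2}} = \frac{1}{-69 + 672 + 16 \cdot 9216} = \frac{1}{-69 + 672 + 147456} = \frac{1}{148059}$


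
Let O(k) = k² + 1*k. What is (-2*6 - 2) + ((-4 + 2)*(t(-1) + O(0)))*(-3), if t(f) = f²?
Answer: -8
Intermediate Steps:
O(k) = k + k² (O(k) = k² + k = k + k²)
(-2*6 - 2) + ((-4 + 2)*(t(-1) + O(0)))*(-3) = (-2*6 - 2) + ((-4 + 2)*((-1)² + 0*(1 + 0)))*(-3) = (-12 - 2) - 2*(1 + 0*1)*(-3) = -14 - 2*(1 + 0)*(-3) = -14 - 2*1*(-3) = -14 - 2*(-3) = -14 + 6 = -8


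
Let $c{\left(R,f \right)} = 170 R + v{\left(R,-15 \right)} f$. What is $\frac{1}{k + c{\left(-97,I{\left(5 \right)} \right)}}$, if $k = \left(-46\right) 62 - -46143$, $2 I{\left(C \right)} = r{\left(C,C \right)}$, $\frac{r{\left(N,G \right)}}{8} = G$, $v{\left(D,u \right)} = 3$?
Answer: $\frac{1}{26861} \approx 3.7229 \cdot 10^{-5}$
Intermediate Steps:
$r{\left(N,G \right)} = 8 G$
$I{\left(C \right)} = 4 C$ ($I{\left(C \right)} = \frac{8 C}{2} = 4 C$)
$k = 43291$ ($k = -2852 + 46143 = 43291$)
$c{\left(R,f \right)} = 3 f + 170 R$ ($c{\left(R,f \right)} = 170 R + 3 f = 3 f + 170 R$)
$\frac{1}{k + c{\left(-97,I{\left(5 \right)} \right)}} = \frac{1}{43291 + \left(3 \cdot 4 \cdot 5 + 170 \left(-97\right)\right)} = \frac{1}{43291 + \left(3 \cdot 20 - 16490\right)} = \frac{1}{43291 + \left(60 - 16490\right)} = \frac{1}{43291 - 16430} = \frac{1}{26861}$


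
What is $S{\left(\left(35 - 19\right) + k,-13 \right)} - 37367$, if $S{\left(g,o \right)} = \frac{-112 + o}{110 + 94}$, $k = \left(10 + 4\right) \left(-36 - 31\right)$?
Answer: $- \frac{7622993}{204} \approx -37368.0$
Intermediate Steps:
$k = -938$ ($k = 14 \left(-67\right) = -938$)
$S{\left(g,o \right)} = - \frac{28}{51} + \frac{o}{204}$ ($S{\left(g,o \right)} = \frac{-112 + o}{204} = \left(-112 + o\right) \frac{1}{204} = - \frac{28}{51} + \frac{o}{204}$)
$S{\left(\left(35 - 19\right) + k,-13 \right)} - 37367 = \left(- \frac{28}{51} + \frac{1}{204} \left(-13\right)\right) - 37367 = \left(- \frac{28}{51} - \frac{13}{204}\right) - 37367 = - \frac{125}{204} - 37367 = - \frac{7622993}{204}$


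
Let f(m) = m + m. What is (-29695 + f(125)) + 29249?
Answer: -196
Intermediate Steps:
f(m) = 2*m
(-29695 + f(125)) + 29249 = (-29695 + 2*125) + 29249 = (-29695 + 250) + 29249 = -29445 + 29249 = -196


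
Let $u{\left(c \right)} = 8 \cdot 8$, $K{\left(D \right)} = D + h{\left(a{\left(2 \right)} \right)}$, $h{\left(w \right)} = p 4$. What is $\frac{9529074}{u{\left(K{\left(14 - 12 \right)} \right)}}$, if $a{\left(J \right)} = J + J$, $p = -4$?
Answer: $\frac{4764537}{32} \approx 1.4889 \cdot 10^{5}$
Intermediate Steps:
$a{\left(J \right)} = 2 J$
$h{\left(w \right)} = -16$ ($h{\left(w \right)} = \left(-4\right) 4 = -16$)
$K{\left(D \right)} = -16 + D$ ($K{\left(D \right)} = D - 16 = -16 + D$)
$u{\left(c \right)} = 64$
$\frac{9529074}{u{\left(K{\left(14 - 12 \right)} \right)}} = \frac{9529074}{64} = 9529074 \cdot \frac{1}{64} = \frac{4764537}{32}$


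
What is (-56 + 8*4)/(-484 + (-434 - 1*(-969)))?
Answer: -8/17 ≈ -0.47059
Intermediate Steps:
(-56 + 8*4)/(-484 + (-434 - 1*(-969))) = (-56 + 32)/(-484 + (-434 + 969)) = -24/(-484 + 535) = -24/51 = -24*1/51 = -8/17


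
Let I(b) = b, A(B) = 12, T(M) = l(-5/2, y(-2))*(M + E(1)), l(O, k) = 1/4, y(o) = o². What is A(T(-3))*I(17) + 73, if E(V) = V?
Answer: 277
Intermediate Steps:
l(O, k) = ¼
T(M) = ¼ + M/4 (T(M) = (M + 1)/4 = (1 + M)/4 = ¼ + M/4)
A(T(-3))*I(17) + 73 = 12*17 + 73 = 204 + 73 = 277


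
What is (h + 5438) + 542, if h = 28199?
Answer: 34179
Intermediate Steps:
(h + 5438) + 542 = (28199 + 5438) + 542 = 33637 + 542 = 34179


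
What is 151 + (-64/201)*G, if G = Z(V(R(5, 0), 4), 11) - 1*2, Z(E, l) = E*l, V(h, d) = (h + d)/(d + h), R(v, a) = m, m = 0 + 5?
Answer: 9925/67 ≈ 148.13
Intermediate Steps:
m = 5
R(v, a) = 5
V(h, d) = 1 (V(h, d) = (d + h)/(d + h) = 1)
G = 9 (G = 1*11 - 1*2 = 11 - 2 = 9)
151 + (-64/201)*G = 151 - 64/201*9 = 151 - 192/67 = 9925/67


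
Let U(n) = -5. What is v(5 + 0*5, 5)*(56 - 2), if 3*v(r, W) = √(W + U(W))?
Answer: 0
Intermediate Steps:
v(r, W) = √(-5 + W)/3 (v(r, W) = √(W - 5)/3 = √(-5 + W)/3)
v(5 + 0*5, 5)*(56 - 2) = (√(-5 + 5)/3)*(56 - 2) = (√0/3)*54 = ((⅓)*0)*54 = 0*54 = 0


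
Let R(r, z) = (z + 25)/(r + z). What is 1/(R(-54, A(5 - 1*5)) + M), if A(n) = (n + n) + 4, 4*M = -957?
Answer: -100/23983 ≈ -0.0041696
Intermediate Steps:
M = -957/4 (M = (¼)*(-957) = -957/4 ≈ -239.25)
A(n) = 4 + 2*n (A(n) = 2*n + 4 = 4 + 2*n)
R(r, z) = (25 + z)/(r + z)
1/(R(-54, A(5 - 1*5)) + M) = 1/((25 + (4 + 2*(5 - 1*5)))/(-54 + (4 + 2*(5 - 1*5))) - 957/4) = 1/((25 + (4 + 2*(5 - 5)))/(-54 + (4 + 2*(5 - 5))) - 957/4) = 1/((25 + (4 + 2*0))/(-54 + (4 + 2*0)) - 957/4) = 1/((25 + (4 + 0))/(-54 + (4 + 0)) - 957/4) = 1/((25 + 4)/(-54 + 4) - 957/4) = 1/(29/(-50) - 957/4) = 1/(-1/50*29 - 957/4) = 1/(-29/50 - 957/4) = 1/(-23983/100) = -100/23983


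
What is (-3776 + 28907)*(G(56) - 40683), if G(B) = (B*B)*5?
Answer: -628350393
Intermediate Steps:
G(B) = 5*B**2 (G(B) = B**2*5 = 5*B**2)
(-3776 + 28907)*(G(56) - 40683) = (-3776 + 28907)*(5*56**2 - 40683) = 25131*(5*3136 - 40683) = 25131*(15680 - 40683) = 25131*(-25003) = -628350393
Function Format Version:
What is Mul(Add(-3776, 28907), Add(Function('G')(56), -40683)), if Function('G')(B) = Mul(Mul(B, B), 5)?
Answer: -628350393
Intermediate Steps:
Function('G')(B) = Mul(5, Pow(B, 2)) (Function('G')(B) = Mul(Pow(B, 2), 5) = Mul(5, Pow(B, 2)))
Mul(Add(-3776, 28907), Add(Function('G')(56), -40683)) = Mul(Add(-3776, 28907), Add(Mul(5, Pow(56, 2)), -40683)) = Mul(25131, Add(Mul(5, 3136), -40683)) = Mul(25131, Add(15680, -40683)) = Mul(25131, -25003) = -628350393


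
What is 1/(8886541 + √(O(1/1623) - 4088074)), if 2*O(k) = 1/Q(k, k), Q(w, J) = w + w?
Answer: 35546164/315882460129397 - 2*I*√16350673/315882460129397 ≈ 1.1253e-7 - 2.5602e-11*I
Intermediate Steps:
Q(w, J) = 2*w
O(k) = 1/(4*k) (O(k) = 1/(2*((2*k))) = (1/(2*k))/2 = 1/(4*k))
1/(8886541 + √(O(1/1623) - 4088074)) = 1/(8886541 + √(1/(4*(1/1623)) - 4088074)) = 1/(8886541 + √((¼)*1623 - 4088074)) = 1/(8886541 + √(1623/4 - 4088074)) = 1/(8886541 + √(-16350673/4)) = 1/(8886541 + I*√16350673/2)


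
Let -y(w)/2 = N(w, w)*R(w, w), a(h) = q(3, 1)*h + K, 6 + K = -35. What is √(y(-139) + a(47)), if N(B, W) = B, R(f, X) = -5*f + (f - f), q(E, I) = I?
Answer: 8*√3019 ≈ 439.56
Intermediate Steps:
R(f, X) = -5*f (R(f, X) = -5*f + 0 = -5*f)
K = -41 (K = -6 - 35 = -41)
a(h) = -41 + h (a(h) = 1*h - 41 = h - 41 = -41 + h)
y(w) = 10*w² (y(w) = -2*w*(-5*w) = -(-10)*w² = 10*w²)
√(y(-139) + a(47)) = √(10*(-139)² + (-41 + 47)) = √(10*19321 + 6) = √(193210 + 6) = √193216 = 8*√3019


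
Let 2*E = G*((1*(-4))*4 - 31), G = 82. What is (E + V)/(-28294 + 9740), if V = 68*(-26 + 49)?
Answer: 363/18554 ≈ 0.019565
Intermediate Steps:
V = 1564 (V = 68*23 = 1564)
E = -1927 (E = (82*((1*(-4))*4 - 31))/2 = (82*(-4*4 - 31))/2 = (82*(-16 - 31))/2 = (82*(-47))/2 = (½)*(-3854) = -1927)
(E + V)/(-28294 + 9740) = (-1927 + 1564)/(-28294 + 9740) = -363/(-18554) = -363*(-1/18554) = 363/18554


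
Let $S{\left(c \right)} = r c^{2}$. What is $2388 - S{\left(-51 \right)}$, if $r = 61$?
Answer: $-156273$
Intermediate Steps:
$S{\left(c \right)} = 61 c^{2}$
$2388 - S{\left(-51 \right)} = 2388 - 61 \left(-51\right)^{2} = 2388 - 61 \cdot 2601 = 2388 - 158661 = -156273$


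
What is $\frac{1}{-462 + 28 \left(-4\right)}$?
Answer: $- \frac{1}{574} \approx -0.0017422$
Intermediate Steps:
$\frac{1}{-462 + 28 \left(-4\right)} = \frac{1}{-462 - 112} = \frac{1}{-574} = - \frac{1}{574}$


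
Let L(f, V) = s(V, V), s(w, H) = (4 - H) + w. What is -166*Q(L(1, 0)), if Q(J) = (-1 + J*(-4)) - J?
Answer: 3486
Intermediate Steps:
s(w, H) = 4 + w - H
L(f, V) = 4 (L(f, V) = 4 + V - V = 4)
Q(J) = -1 - 5*J (Q(J) = (-1 - 4*J) - J = -1 - 5*J)
-166*Q(L(1, 0)) = -166*(-1 - 5*4) = -166*(-1 - 20) = -166*(-21) = 3486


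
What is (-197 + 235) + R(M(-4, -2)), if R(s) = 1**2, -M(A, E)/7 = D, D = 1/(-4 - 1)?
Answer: 39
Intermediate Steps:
D = -1/5 (D = 1/(-5) = -1/5 ≈ -0.20000)
M(A, E) = 7/5 (M(A, E) = -7*(-1/5) = 7/5)
R(s) = 1
(-197 + 235) + R(M(-4, -2)) = (-197 + 235) + 1 = 38 + 1 = 39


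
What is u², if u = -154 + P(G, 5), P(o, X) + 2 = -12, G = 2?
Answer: 28224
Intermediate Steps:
P(o, X) = -14 (P(o, X) = -2 - 12 = -14)
u = -168 (u = -154 - 14 = -168)
u² = (-168)² = 28224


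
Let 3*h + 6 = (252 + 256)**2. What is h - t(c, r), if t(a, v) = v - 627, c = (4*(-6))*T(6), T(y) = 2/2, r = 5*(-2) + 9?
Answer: 259942/3 ≈ 86647.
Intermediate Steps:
r = -1 (r = -10 + 9 = -1)
T(y) = 1 (T(y) = 2*(1/2) = 1)
c = -24 (c = (4*(-6))*1 = -24*1 = -24)
t(a, v) = -627 + v
h = 258058/3 (h = -2 + (252 + 256)**2/3 = -2 + (1/3)*508**2 = -2 + (1/3)*258064 = -2 + 258064/3 = 258058/3 ≈ 86019.)
h - t(c, r) = 258058/3 - (-627 - 1) = 258058/3 - 1*(-628) = 258058/3 + 628 = 259942/3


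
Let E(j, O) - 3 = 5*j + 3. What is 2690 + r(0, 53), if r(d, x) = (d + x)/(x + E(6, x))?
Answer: 239463/89 ≈ 2690.6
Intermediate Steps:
E(j, O) = 6 + 5*j (E(j, O) = 3 + (5*j + 3) = 3 + (3 + 5*j) = 6 + 5*j)
r(d, x) = (d + x)/(36 + x) (r(d, x) = (d + x)/(x + (6 + 5*6)) = (d + x)/(x + (6 + 30)) = (d + x)/(x + 36) = (d + x)/(36 + x))
2690 + r(0, 53) = 2690 + (0 + 53)/(36 + 53) = 2690 + 53/89 = 239463/89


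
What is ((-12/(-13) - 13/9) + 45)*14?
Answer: 72856/117 ≈ 622.70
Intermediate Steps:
((-12/(-13) - 13/9) + 45)*14 = ((-12*(-1/13) - 13*1/9) + 45)*14 = ((12/13 - 13/9) + 45)*14 = (-61/117 + 45)*14 = (5204/117)*14 = 72856/117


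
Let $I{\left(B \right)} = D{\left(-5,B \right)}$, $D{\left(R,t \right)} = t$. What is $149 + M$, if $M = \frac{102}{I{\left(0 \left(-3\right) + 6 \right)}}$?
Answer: $166$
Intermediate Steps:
$I{\left(B \right)} = B$
$M = 17$ ($M = \frac{102}{0 \left(-3\right) + 6} = \frac{102}{0 + 6} = \frac{102}{6} = 102 \cdot \frac{1}{6} = 17$)
$149 + M = 149 + 17 = 166$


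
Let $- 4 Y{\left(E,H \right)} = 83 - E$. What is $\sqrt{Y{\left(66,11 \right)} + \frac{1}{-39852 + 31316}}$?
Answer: $\frac{3 i \sqrt{8602154}}{4268} \approx 2.0616 i$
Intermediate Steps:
$Y{\left(E,H \right)} = - \frac{83}{4} + \frac{E}{4}$ ($Y{\left(E,H \right)} = - \frac{83 - E}{4} = - \frac{83}{4} + \frac{E}{4}$)
$\sqrt{Y{\left(66,11 \right)} + \frac{1}{-39852 + 31316}} = \sqrt{\left(- \frac{83}{4} + \frac{1}{4} \cdot 66\right) + \frac{1}{-39852 + 31316}} = \sqrt{\left(- \frac{83}{4} + \frac{33}{2}\right) + \frac{1}{-8536}} = \sqrt{- \frac{17}{4} - \frac{1}{8536}} = \sqrt{- \frac{36279}{8536}} = \frac{3 i \sqrt{8602154}}{4268}$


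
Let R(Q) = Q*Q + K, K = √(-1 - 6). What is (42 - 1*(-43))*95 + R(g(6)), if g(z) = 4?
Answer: 8091 + I*√7 ≈ 8091.0 + 2.6458*I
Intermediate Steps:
K = I*√7 (K = √(-7) = I*√7 ≈ 2.6458*I)
R(Q) = Q² + I*√7 (R(Q) = Q*Q + I*√7 = Q² + I*√7)
(42 - 1*(-43))*95 + R(g(6)) = (42 - 1*(-43))*95 + (4² + I*√7) = (42 + 43)*95 + (16 + I*√7) = 85*95 + (16 + I*√7) = 8075 + (16 + I*√7) = 8091 + I*√7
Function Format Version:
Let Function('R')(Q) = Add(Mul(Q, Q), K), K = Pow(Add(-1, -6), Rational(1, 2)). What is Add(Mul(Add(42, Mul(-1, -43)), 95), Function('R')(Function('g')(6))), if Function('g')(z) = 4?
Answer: Add(8091, Mul(I, Pow(7, Rational(1, 2)))) ≈ Add(8091.0, Mul(2.6458, I))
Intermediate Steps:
K = Mul(I, Pow(7, Rational(1, 2))) (K = Pow(-7, Rational(1, 2)) = Mul(I, Pow(7, Rational(1, 2))) ≈ Mul(2.6458, I))
Function('R')(Q) = Add(Pow(Q, 2), Mul(I, Pow(7, Rational(1, 2)))) (Function('R')(Q) = Add(Mul(Q, Q), Mul(I, Pow(7, Rational(1, 2)))) = Add(Pow(Q, 2), Mul(I, Pow(7, Rational(1, 2)))))
Add(Mul(Add(42, Mul(-1, -43)), 95), Function('R')(Function('g')(6))) = Add(Mul(Add(42, Mul(-1, -43)), 95), Add(Pow(4, 2), Mul(I, Pow(7, Rational(1, 2))))) = Add(Mul(Add(42, 43), 95), Add(16, Mul(I, Pow(7, Rational(1, 2))))) = Add(Mul(85, 95), Add(16, Mul(I, Pow(7, Rational(1, 2))))) = Add(8075, Add(16, Mul(I, Pow(7, Rational(1, 2))))) = Add(8091, Mul(I, Pow(7, Rational(1, 2))))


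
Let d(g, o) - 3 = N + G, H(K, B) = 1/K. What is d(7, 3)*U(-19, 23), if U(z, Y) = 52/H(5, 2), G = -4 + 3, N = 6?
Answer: 2080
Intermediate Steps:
G = -1
U(z, Y) = 260 (U(z, Y) = 52/(1/5) = 52/(⅕) = 52*5 = 260)
d(g, o) = 8 (d(g, o) = 3 + (6 - 1) = 3 + 5 = 8)
d(7, 3)*U(-19, 23) = 8*260 = 2080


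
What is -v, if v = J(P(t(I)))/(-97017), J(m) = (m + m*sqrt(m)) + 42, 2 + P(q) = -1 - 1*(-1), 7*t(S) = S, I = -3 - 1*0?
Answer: 40/97017 - 2*I*sqrt(2)/97017 ≈ 0.0004123 - 2.9154e-5*I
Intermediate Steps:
I = -3 (I = -3 + 0 = -3)
t(S) = S/7
P(q) = -2 (P(q) = -2 + (-1 - 1*(-1)) = -2 + (-1 + 1) = -2 + 0 = -2)
J(m) = 42 + m + m**(3/2) (J(m) = (m + m**(3/2)) + 42 = 42 + m + m**(3/2))
v = -40/97017 + 2*I*sqrt(2)/97017 (v = (42 - 2 + (-2)**(3/2))/(-97017) = (42 - 2 - 2*I*sqrt(2))*(-1/97017) = (40 - 2*I*sqrt(2))*(-1/97017) = -40/97017 + 2*I*sqrt(2)/97017 ≈ -0.0004123 + 2.9154e-5*I)
-v = -(-40/97017 + 2*I*sqrt(2)/97017) = 40/97017 - 2*I*sqrt(2)/97017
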